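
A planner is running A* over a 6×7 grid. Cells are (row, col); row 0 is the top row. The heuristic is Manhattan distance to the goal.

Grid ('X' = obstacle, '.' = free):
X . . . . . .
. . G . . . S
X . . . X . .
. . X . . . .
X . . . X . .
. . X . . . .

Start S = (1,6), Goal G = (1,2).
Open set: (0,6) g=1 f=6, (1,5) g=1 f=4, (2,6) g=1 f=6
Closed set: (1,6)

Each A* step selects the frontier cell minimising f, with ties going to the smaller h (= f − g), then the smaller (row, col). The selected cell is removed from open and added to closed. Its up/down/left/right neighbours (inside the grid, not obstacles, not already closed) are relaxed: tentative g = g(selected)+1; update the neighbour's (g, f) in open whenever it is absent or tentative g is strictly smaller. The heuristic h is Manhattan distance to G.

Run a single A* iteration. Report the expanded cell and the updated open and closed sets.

expanded=(1,5); open=[(0,5) g=2 f=6, (0,6) g=1 f=6, (1,4) g=2 f=4, (2,5) g=2 f=6, (2,6) g=1 f=6]; closed=[(1,5), (1,6)]

step 1: expand (1,5) (f=4, h=3) → closed; open now [(0,5) g=2 f=6, (0,6) g=1 f=6, (1,4) g=2 f=4, (2,5) g=2 f=6, (2,6) g=1 f=6]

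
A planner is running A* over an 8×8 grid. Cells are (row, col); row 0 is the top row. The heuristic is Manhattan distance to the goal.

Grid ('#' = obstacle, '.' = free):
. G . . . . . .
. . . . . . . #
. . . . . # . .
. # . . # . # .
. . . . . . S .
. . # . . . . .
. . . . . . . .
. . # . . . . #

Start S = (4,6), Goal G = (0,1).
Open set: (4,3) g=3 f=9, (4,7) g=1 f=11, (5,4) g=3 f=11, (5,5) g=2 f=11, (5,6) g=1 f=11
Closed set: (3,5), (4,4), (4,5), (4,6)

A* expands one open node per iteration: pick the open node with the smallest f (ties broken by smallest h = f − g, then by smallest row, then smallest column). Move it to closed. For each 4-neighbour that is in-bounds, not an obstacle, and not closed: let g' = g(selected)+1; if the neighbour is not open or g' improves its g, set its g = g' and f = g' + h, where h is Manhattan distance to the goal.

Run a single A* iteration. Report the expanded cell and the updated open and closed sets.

step 1: expand (4,3) (f=9, h=6) → closed; open now [(3,3) g=4 f=9, (4,2) g=4 f=9, (4,7) g=1 f=11, (5,3) g=4 f=11, (5,4) g=3 f=11, (5,5) g=2 f=11, (5,6) g=1 f=11]

expanded=(4,3); open=[(3,3) g=4 f=9, (4,2) g=4 f=9, (4,7) g=1 f=11, (5,3) g=4 f=11, (5,4) g=3 f=11, (5,5) g=2 f=11, (5,6) g=1 f=11]; closed=[(3,5), (4,3), (4,4), (4,5), (4,6)]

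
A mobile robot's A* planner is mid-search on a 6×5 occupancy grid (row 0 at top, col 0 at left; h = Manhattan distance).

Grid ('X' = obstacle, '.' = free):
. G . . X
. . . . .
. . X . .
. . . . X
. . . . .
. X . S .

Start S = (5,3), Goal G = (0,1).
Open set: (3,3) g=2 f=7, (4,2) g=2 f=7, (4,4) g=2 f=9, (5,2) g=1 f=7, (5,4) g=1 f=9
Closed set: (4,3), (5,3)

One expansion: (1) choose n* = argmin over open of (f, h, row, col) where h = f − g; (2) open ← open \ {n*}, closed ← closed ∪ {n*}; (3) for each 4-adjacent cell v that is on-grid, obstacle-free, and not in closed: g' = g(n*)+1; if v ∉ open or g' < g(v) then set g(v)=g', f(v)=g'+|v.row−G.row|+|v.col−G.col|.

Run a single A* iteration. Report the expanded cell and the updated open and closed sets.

expanded=(3,3); open=[(2,3) g=3 f=7, (3,2) g=3 f=7, (4,2) g=2 f=7, (4,4) g=2 f=9, (5,2) g=1 f=7, (5,4) g=1 f=9]; closed=[(3,3), (4,3), (5,3)]

step 1: expand (3,3) (f=7, h=5) → closed; open now [(2,3) g=3 f=7, (3,2) g=3 f=7, (4,2) g=2 f=7, (4,4) g=2 f=9, (5,2) g=1 f=7, (5,4) g=1 f=9]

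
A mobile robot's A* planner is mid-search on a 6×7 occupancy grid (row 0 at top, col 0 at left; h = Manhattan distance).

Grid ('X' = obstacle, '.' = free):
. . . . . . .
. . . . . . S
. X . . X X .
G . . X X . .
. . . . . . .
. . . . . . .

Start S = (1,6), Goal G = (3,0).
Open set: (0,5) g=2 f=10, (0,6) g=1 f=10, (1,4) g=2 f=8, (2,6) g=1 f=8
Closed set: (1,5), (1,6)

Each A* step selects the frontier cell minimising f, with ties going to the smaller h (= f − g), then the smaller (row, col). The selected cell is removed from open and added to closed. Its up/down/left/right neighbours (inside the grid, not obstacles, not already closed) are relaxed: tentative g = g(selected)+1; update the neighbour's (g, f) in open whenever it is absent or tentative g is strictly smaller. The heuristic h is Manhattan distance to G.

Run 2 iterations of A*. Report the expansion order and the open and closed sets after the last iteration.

step 1: expand (1,4) (f=8, h=6) → closed; open now [(0,4) g=3 f=10, (0,5) g=2 f=10, (0,6) g=1 f=10, (1,3) g=3 f=8, (2,6) g=1 f=8]
step 2: expand (1,3) (f=8, h=5) → closed; open now [(0,3) g=4 f=10, (0,4) g=3 f=10, (0,5) g=2 f=10, (0,6) g=1 f=10, (1,2) g=4 f=8, (2,3) g=4 f=8, (2,6) g=1 f=8]

order=[(1,4) → (1,3)]; open=[(0,3) g=4 f=10, (0,4) g=3 f=10, (0,5) g=2 f=10, (0,6) g=1 f=10, (1,2) g=4 f=8, (2,3) g=4 f=8, (2,6) g=1 f=8]; closed=[(1,3), (1,4), (1,5), (1,6)]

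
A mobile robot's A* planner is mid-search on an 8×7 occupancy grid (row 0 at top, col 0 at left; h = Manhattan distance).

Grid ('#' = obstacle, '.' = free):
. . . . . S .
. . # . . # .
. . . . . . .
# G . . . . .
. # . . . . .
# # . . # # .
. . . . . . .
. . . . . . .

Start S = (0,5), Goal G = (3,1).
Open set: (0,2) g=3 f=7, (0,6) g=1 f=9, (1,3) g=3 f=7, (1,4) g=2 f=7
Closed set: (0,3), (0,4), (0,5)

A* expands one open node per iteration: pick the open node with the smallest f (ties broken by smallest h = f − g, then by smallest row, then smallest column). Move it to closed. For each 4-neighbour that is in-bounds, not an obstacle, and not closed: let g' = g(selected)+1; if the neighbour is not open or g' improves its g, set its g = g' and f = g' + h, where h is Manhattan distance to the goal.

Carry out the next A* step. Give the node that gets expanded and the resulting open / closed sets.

expanded=(0,2); open=[(0,1) g=4 f=7, (0,6) g=1 f=9, (1,3) g=3 f=7, (1,4) g=2 f=7]; closed=[(0,2), (0,3), (0,4), (0,5)]

step 1: expand (0,2) (f=7, h=4) → closed; open now [(0,1) g=4 f=7, (0,6) g=1 f=9, (1,3) g=3 f=7, (1,4) g=2 f=7]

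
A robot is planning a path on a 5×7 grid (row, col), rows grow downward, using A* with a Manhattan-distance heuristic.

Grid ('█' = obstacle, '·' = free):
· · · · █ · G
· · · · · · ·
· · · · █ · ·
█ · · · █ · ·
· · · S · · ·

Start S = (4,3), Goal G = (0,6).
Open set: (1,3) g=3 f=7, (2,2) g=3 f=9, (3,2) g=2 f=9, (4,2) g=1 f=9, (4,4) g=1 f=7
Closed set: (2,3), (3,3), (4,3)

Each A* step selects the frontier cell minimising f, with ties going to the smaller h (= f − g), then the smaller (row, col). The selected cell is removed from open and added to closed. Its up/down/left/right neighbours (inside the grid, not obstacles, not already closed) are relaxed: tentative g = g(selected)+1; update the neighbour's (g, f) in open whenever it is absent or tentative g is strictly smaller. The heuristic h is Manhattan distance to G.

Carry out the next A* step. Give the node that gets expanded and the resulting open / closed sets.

expanded=(1,3); open=[(0,3) g=4 f=7, (1,2) g=4 f=9, (1,4) g=4 f=7, (2,2) g=3 f=9, (3,2) g=2 f=9, (4,2) g=1 f=9, (4,4) g=1 f=7]; closed=[(1,3), (2,3), (3,3), (4,3)]

step 1: expand (1,3) (f=7, h=4) → closed; open now [(0,3) g=4 f=7, (1,2) g=4 f=9, (1,4) g=4 f=7, (2,2) g=3 f=9, (3,2) g=2 f=9, (4,2) g=1 f=9, (4,4) g=1 f=7]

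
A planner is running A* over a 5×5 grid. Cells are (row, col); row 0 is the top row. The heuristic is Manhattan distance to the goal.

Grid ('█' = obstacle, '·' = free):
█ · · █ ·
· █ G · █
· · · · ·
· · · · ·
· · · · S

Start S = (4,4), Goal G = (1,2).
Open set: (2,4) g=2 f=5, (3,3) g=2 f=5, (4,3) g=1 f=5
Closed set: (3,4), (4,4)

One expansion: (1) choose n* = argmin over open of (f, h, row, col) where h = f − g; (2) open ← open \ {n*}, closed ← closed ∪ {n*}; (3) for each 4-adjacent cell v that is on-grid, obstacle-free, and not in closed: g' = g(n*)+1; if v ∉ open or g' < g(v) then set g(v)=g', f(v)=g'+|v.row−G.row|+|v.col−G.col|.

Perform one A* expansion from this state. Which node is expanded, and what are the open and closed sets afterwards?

step 1: expand (2,4) (f=5, h=3) → closed; open now [(2,3) g=3 f=5, (3,3) g=2 f=5, (4,3) g=1 f=5]

expanded=(2,4); open=[(2,3) g=3 f=5, (3,3) g=2 f=5, (4,3) g=1 f=5]; closed=[(2,4), (3,4), (4,4)]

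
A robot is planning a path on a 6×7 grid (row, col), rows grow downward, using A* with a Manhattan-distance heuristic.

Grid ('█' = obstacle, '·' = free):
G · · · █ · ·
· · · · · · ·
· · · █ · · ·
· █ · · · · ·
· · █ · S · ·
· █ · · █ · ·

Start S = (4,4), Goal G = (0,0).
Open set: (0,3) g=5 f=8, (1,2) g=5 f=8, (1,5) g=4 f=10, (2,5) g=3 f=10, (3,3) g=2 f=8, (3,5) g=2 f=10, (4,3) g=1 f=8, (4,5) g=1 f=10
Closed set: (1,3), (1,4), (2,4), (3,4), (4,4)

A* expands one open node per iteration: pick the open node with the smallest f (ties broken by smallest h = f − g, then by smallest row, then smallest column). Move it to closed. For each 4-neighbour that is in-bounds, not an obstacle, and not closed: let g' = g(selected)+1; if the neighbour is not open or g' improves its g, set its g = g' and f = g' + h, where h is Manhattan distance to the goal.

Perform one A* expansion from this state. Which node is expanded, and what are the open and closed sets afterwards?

expanded=(0,3); open=[(0,2) g=6 f=8, (1,2) g=5 f=8, (1,5) g=4 f=10, (2,5) g=3 f=10, (3,3) g=2 f=8, (3,5) g=2 f=10, (4,3) g=1 f=8, (4,5) g=1 f=10]; closed=[(0,3), (1,3), (1,4), (2,4), (3,4), (4,4)]

step 1: expand (0,3) (f=8, h=3) → closed; open now [(0,2) g=6 f=8, (1,2) g=5 f=8, (1,5) g=4 f=10, (2,5) g=3 f=10, (3,3) g=2 f=8, (3,5) g=2 f=10, (4,3) g=1 f=8, (4,5) g=1 f=10]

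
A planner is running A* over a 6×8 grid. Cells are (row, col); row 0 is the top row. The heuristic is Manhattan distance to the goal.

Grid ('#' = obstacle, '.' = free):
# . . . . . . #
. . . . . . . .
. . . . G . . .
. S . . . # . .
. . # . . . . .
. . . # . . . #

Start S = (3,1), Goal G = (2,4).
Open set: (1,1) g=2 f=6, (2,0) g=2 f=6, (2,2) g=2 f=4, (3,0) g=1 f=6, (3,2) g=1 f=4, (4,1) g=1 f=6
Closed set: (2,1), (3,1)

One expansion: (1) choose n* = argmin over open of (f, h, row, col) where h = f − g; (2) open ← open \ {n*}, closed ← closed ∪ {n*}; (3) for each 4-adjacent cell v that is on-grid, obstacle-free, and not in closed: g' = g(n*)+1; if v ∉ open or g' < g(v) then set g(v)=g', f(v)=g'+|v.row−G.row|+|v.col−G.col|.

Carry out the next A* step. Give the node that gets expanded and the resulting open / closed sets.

step 1: expand (2,2) (f=4, h=2) → closed; open now [(1,1) g=2 f=6, (1,2) g=3 f=6, (2,0) g=2 f=6, (2,3) g=3 f=4, (3,0) g=1 f=6, (3,2) g=1 f=4, (4,1) g=1 f=6]

expanded=(2,2); open=[(1,1) g=2 f=6, (1,2) g=3 f=6, (2,0) g=2 f=6, (2,3) g=3 f=4, (3,0) g=1 f=6, (3,2) g=1 f=4, (4,1) g=1 f=6]; closed=[(2,1), (2,2), (3,1)]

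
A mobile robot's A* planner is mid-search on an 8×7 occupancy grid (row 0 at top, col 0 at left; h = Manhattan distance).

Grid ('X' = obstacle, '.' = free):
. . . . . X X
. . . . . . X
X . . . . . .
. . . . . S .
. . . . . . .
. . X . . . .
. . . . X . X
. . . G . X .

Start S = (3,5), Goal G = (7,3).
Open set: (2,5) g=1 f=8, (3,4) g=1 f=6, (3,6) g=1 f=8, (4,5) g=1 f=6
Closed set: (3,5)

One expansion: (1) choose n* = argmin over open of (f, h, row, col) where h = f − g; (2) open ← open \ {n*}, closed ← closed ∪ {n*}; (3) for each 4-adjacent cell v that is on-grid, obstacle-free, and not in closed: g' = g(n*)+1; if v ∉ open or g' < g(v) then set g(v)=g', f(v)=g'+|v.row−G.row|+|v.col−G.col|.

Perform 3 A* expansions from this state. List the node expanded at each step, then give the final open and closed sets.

order=[(3,4) → (3,3) → (4,3)]; open=[(2,3) g=3 f=8, (2,4) g=2 f=8, (2,5) g=1 f=8, (3,2) g=3 f=8, (3,6) g=1 f=8, (4,2) g=4 f=8, (4,4) g=2 f=6, (4,5) g=1 f=6, (5,3) g=4 f=6]; closed=[(3,3), (3,4), (3,5), (4,3)]

step 1: expand (3,4) (f=6, h=5) → closed; open now [(2,4) g=2 f=8, (2,5) g=1 f=8, (3,3) g=2 f=6, (3,6) g=1 f=8, (4,4) g=2 f=6, (4,5) g=1 f=6]
step 2: expand (3,3) (f=6, h=4) → closed; open now [(2,3) g=3 f=8, (2,4) g=2 f=8, (2,5) g=1 f=8, (3,2) g=3 f=8, (3,6) g=1 f=8, (4,3) g=3 f=6, (4,4) g=2 f=6, (4,5) g=1 f=6]
step 3: expand (4,3) (f=6, h=3) → closed; open now [(2,3) g=3 f=8, (2,4) g=2 f=8, (2,5) g=1 f=8, (3,2) g=3 f=8, (3,6) g=1 f=8, (4,2) g=4 f=8, (4,4) g=2 f=6, (4,5) g=1 f=6, (5,3) g=4 f=6]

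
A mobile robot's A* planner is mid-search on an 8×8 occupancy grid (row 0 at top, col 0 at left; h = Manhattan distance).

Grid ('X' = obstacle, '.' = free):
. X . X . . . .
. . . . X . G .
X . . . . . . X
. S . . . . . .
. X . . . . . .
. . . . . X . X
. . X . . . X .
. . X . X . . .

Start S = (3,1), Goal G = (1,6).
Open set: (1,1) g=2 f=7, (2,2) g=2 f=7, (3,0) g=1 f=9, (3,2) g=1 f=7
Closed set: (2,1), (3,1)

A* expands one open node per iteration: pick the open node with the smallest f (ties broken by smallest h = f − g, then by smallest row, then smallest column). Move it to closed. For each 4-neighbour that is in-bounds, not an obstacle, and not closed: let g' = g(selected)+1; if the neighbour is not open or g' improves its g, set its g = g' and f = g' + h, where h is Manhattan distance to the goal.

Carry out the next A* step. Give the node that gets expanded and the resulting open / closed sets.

expanded=(1,1); open=[(1,0) g=3 f=9, (1,2) g=3 f=7, (2,2) g=2 f=7, (3,0) g=1 f=9, (3,2) g=1 f=7]; closed=[(1,1), (2,1), (3,1)]

step 1: expand (1,1) (f=7, h=5) → closed; open now [(1,0) g=3 f=9, (1,2) g=3 f=7, (2,2) g=2 f=7, (3,0) g=1 f=9, (3,2) g=1 f=7]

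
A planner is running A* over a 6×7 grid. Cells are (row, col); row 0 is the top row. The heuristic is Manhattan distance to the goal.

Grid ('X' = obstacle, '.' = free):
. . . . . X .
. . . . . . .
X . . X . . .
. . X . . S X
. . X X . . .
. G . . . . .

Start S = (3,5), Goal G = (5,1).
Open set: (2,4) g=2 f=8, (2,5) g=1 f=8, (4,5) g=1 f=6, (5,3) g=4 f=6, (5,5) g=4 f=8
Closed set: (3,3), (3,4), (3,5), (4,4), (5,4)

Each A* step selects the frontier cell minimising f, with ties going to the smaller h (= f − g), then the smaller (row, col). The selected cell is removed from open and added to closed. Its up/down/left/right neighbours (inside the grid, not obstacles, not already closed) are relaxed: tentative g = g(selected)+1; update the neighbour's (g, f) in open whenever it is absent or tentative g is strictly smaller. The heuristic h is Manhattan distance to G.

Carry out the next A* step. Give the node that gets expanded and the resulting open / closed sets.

step 1: expand (5,3) (f=6, h=2) → closed; open now [(2,4) g=2 f=8, (2,5) g=1 f=8, (4,5) g=1 f=6, (5,2) g=5 f=6, (5,5) g=4 f=8]

expanded=(5,3); open=[(2,4) g=2 f=8, (2,5) g=1 f=8, (4,5) g=1 f=6, (5,2) g=5 f=6, (5,5) g=4 f=8]; closed=[(3,3), (3,4), (3,5), (4,4), (5,3), (5,4)]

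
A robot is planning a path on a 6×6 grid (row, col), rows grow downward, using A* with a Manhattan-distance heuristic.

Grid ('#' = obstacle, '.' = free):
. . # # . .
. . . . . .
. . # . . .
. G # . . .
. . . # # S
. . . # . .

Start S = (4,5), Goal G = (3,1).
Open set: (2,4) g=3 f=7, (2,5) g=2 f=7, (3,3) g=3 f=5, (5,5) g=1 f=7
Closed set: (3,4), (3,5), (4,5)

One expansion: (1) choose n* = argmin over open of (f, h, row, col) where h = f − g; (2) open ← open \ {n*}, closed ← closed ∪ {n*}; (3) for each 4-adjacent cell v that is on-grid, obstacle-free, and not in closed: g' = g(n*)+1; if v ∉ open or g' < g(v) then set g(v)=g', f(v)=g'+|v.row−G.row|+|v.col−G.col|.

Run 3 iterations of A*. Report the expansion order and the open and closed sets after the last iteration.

order=[(3,3) → (2,3) → (2,4)]; open=[(1,3) g=5 f=9, (1,4) g=4 f=9, (2,5) g=2 f=7, (5,5) g=1 f=7]; closed=[(2,3), (2,4), (3,3), (3,4), (3,5), (4,5)]

step 1: expand (3,3) (f=5, h=2) → closed; open now [(2,3) g=4 f=7, (2,4) g=3 f=7, (2,5) g=2 f=7, (5,5) g=1 f=7]
step 2: expand (2,3) (f=7, h=3) → closed; open now [(1,3) g=5 f=9, (2,4) g=3 f=7, (2,5) g=2 f=7, (5,5) g=1 f=7]
step 3: expand (2,4) (f=7, h=4) → closed; open now [(1,3) g=5 f=9, (1,4) g=4 f=9, (2,5) g=2 f=7, (5,5) g=1 f=7]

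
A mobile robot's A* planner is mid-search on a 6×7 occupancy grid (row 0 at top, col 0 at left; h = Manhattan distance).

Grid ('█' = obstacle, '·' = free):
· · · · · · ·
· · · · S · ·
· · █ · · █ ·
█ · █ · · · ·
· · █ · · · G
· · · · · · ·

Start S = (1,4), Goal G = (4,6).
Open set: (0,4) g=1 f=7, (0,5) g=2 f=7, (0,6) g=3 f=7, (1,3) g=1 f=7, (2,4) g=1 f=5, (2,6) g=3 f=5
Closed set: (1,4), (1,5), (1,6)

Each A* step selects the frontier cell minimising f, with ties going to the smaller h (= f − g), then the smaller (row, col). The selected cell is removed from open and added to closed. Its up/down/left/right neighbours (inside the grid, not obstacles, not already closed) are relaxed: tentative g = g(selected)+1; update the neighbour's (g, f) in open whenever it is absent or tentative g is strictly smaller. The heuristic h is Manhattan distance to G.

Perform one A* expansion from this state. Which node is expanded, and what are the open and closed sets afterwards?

step 1: expand (2,6) (f=5, h=2) → closed; open now [(0,4) g=1 f=7, (0,5) g=2 f=7, (0,6) g=3 f=7, (1,3) g=1 f=7, (2,4) g=1 f=5, (3,6) g=4 f=5]

expanded=(2,6); open=[(0,4) g=1 f=7, (0,5) g=2 f=7, (0,6) g=3 f=7, (1,3) g=1 f=7, (2,4) g=1 f=5, (3,6) g=4 f=5]; closed=[(1,4), (1,5), (1,6), (2,6)]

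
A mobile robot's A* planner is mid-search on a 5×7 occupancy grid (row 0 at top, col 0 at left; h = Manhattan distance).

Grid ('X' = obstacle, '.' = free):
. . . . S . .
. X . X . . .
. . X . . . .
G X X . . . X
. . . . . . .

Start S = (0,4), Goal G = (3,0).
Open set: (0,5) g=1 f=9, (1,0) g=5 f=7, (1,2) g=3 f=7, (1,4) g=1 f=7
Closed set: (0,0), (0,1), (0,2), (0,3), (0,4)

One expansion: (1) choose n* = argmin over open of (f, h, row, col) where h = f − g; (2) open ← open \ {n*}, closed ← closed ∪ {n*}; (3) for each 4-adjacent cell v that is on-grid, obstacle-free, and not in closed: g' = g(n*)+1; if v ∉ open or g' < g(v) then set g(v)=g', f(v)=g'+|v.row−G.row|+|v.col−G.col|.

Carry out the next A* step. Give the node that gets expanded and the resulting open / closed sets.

step 1: expand (1,0) (f=7, h=2) → closed; open now [(0,5) g=1 f=9, (1,2) g=3 f=7, (1,4) g=1 f=7, (2,0) g=6 f=7]

expanded=(1,0); open=[(0,5) g=1 f=9, (1,2) g=3 f=7, (1,4) g=1 f=7, (2,0) g=6 f=7]; closed=[(0,0), (0,1), (0,2), (0,3), (0,4), (1,0)]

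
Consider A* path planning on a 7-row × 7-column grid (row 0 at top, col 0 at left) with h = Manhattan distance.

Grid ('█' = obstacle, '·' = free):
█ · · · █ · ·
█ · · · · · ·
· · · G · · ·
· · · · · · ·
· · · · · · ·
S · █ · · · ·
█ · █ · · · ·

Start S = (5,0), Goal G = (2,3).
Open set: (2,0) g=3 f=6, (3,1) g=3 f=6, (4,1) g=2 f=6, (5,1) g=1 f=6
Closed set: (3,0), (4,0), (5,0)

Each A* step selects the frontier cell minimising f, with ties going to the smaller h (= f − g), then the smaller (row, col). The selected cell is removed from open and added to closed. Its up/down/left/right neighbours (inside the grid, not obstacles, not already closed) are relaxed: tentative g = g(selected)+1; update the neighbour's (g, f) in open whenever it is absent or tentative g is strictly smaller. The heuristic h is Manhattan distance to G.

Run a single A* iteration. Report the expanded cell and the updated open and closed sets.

expanded=(2,0); open=[(2,1) g=4 f=6, (3,1) g=3 f=6, (4,1) g=2 f=6, (5,1) g=1 f=6]; closed=[(2,0), (3,0), (4,0), (5,0)]

step 1: expand (2,0) (f=6, h=3) → closed; open now [(2,1) g=4 f=6, (3,1) g=3 f=6, (4,1) g=2 f=6, (5,1) g=1 f=6]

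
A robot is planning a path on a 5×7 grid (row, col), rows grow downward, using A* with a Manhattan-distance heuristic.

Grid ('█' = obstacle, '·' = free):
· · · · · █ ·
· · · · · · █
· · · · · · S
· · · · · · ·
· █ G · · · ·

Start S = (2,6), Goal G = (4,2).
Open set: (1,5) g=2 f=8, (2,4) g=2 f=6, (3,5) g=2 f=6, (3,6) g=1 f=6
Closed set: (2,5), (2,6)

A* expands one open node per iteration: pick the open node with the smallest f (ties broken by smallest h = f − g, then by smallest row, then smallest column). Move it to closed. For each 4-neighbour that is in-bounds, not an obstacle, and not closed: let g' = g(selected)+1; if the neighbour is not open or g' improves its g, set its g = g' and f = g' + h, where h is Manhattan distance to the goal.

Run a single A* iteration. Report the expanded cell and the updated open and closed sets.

step 1: expand (2,4) (f=6, h=4) → closed; open now [(1,4) g=3 f=8, (1,5) g=2 f=8, (2,3) g=3 f=6, (3,4) g=3 f=6, (3,5) g=2 f=6, (3,6) g=1 f=6]

expanded=(2,4); open=[(1,4) g=3 f=8, (1,5) g=2 f=8, (2,3) g=3 f=6, (3,4) g=3 f=6, (3,5) g=2 f=6, (3,6) g=1 f=6]; closed=[(2,4), (2,5), (2,6)]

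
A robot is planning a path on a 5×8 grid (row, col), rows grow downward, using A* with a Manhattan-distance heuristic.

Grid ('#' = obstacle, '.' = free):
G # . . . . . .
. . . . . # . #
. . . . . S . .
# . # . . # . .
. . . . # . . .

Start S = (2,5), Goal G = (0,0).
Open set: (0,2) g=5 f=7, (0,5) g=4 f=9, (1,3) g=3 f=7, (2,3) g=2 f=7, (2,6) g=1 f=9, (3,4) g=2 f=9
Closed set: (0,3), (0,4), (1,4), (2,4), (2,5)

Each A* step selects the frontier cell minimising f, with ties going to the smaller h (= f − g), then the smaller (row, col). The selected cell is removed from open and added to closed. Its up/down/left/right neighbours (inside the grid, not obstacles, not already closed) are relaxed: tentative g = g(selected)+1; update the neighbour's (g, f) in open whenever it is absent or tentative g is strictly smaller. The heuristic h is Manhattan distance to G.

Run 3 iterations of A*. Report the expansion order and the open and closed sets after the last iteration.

order=[(0,2) → (1,3) → (1,2)]; open=[(0,5) g=4 f=9, (1,1) g=5 f=7, (2,2) g=5 f=9, (2,3) g=2 f=7, (2,6) g=1 f=9, (3,4) g=2 f=9]; closed=[(0,2), (0,3), (0,4), (1,2), (1,3), (1,4), (2,4), (2,5)]

step 1: expand (0,2) (f=7, h=2) → closed; open now [(0,5) g=4 f=9, (1,2) g=6 f=9, (1,3) g=3 f=7, (2,3) g=2 f=7, (2,6) g=1 f=9, (3,4) g=2 f=9]
step 2: expand (1,3) (f=7, h=4) → closed; open now [(0,5) g=4 f=9, (1,2) g=4 f=7, (2,3) g=2 f=7, (2,6) g=1 f=9, (3,4) g=2 f=9]
step 3: expand (1,2) (f=7, h=3) → closed; open now [(0,5) g=4 f=9, (1,1) g=5 f=7, (2,2) g=5 f=9, (2,3) g=2 f=7, (2,6) g=1 f=9, (3,4) g=2 f=9]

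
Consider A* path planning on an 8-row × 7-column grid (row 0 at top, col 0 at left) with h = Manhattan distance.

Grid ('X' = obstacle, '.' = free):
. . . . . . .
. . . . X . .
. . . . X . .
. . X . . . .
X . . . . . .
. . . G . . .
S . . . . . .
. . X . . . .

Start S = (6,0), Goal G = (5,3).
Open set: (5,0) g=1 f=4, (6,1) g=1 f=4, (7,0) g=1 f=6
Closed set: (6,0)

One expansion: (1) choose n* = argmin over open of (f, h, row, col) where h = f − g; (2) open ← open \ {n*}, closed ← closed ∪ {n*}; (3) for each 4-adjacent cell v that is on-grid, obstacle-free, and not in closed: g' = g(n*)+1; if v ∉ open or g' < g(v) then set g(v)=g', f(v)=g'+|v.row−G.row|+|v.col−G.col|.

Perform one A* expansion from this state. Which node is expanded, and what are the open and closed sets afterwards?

expanded=(5,0); open=[(5,1) g=2 f=4, (6,1) g=1 f=4, (7,0) g=1 f=6]; closed=[(5,0), (6,0)]

step 1: expand (5,0) (f=4, h=3) → closed; open now [(5,1) g=2 f=4, (6,1) g=1 f=4, (7,0) g=1 f=6]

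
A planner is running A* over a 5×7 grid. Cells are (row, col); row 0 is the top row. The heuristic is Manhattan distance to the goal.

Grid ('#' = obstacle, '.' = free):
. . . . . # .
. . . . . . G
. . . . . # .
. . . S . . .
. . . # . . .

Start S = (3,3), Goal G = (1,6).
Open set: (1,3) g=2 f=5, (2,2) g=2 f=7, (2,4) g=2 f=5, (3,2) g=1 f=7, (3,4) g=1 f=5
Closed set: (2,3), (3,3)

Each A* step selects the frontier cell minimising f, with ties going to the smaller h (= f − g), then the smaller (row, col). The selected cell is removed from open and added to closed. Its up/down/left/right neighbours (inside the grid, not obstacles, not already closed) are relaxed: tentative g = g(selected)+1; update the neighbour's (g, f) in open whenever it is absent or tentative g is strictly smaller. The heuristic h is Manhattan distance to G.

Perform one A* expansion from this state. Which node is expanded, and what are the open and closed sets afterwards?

step 1: expand (1,3) (f=5, h=3) → closed; open now [(0,3) g=3 f=7, (1,2) g=3 f=7, (1,4) g=3 f=5, (2,2) g=2 f=7, (2,4) g=2 f=5, (3,2) g=1 f=7, (3,4) g=1 f=5]

expanded=(1,3); open=[(0,3) g=3 f=7, (1,2) g=3 f=7, (1,4) g=3 f=5, (2,2) g=2 f=7, (2,4) g=2 f=5, (3,2) g=1 f=7, (3,4) g=1 f=5]; closed=[(1,3), (2,3), (3,3)]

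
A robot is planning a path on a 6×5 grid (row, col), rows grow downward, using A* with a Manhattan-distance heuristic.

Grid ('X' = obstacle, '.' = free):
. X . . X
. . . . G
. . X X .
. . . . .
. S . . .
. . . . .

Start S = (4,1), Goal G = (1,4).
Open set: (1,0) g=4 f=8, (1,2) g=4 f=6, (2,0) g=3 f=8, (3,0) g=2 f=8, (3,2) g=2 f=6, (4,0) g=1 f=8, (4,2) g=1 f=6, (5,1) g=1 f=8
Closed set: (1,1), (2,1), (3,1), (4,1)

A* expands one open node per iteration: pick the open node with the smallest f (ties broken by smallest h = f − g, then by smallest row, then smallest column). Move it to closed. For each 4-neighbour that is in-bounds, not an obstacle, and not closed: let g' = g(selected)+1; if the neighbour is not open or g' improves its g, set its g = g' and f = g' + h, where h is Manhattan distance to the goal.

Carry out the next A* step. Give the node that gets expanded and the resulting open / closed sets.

expanded=(1,2); open=[(0,2) g=5 f=8, (1,0) g=4 f=8, (1,3) g=5 f=6, (2,0) g=3 f=8, (3,0) g=2 f=8, (3,2) g=2 f=6, (4,0) g=1 f=8, (4,2) g=1 f=6, (5,1) g=1 f=8]; closed=[(1,1), (1,2), (2,1), (3,1), (4,1)]

step 1: expand (1,2) (f=6, h=2) → closed; open now [(0,2) g=5 f=8, (1,0) g=4 f=8, (1,3) g=5 f=6, (2,0) g=3 f=8, (3,0) g=2 f=8, (3,2) g=2 f=6, (4,0) g=1 f=8, (4,2) g=1 f=6, (5,1) g=1 f=8]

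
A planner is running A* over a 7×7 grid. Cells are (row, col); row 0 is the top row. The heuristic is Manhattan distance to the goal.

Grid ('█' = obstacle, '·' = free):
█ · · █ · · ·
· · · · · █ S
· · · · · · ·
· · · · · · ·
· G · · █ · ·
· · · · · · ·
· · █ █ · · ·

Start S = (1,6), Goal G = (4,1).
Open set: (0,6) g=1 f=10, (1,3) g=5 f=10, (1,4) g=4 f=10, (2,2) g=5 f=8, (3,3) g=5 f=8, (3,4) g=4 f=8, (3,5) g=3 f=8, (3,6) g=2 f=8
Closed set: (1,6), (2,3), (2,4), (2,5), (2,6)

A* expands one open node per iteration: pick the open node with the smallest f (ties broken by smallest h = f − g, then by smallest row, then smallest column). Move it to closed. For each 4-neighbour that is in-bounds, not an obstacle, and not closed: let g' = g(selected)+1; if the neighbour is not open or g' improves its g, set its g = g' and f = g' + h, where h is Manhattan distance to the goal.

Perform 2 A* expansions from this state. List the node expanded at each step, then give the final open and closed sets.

order=[(2,2) → (2,1)]; open=[(0,6) g=1 f=10, (1,1) g=7 f=10, (1,2) g=6 f=10, (1,3) g=5 f=10, (1,4) g=4 f=10, (2,0) g=7 f=10, (3,1) g=7 f=8, (3,2) g=6 f=8, (3,3) g=5 f=8, (3,4) g=4 f=8, (3,5) g=3 f=8, (3,6) g=2 f=8]; closed=[(1,6), (2,1), (2,2), (2,3), (2,4), (2,5), (2,6)]

step 1: expand (2,2) (f=8, h=3) → closed; open now [(0,6) g=1 f=10, (1,2) g=6 f=10, (1,3) g=5 f=10, (1,4) g=4 f=10, (2,1) g=6 f=8, (3,2) g=6 f=8, (3,3) g=5 f=8, (3,4) g=4 f=8, (3,5) g=3 f=8, (3,6) g=2 f=8]
step 2: expand (2,1) (f=8, h=2) → closed; open now [(0,6) g=1 f=10, (1,1) g=7 f=10, (1,2) g=6 f=10, (1,3) g=5 f=10, (1,4) g=4 f=10, (2,0) g=7 f=10, (3,1) g=7 f=8, (3,2) g=6 f=8, (3,3) g=5 f=8, (3,4) g=4 f=8, (3,5) g=3 f=8, (3,6) g=2 f=8]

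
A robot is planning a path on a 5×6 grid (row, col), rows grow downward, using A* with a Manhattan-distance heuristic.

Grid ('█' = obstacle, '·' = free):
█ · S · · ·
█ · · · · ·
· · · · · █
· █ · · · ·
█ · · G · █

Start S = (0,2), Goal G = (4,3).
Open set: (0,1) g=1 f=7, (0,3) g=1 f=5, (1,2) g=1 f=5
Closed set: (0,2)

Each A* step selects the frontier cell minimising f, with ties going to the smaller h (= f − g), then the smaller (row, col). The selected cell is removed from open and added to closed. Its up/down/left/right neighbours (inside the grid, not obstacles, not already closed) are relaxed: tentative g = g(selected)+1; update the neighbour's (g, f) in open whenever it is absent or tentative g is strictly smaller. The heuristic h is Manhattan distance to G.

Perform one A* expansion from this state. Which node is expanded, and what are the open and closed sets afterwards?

expanded=(0,3); open=[(0,1) g=1 f=7, (0,4) g=2 f=7, (1,2) g=1 f=5, (1,3) g=2 f=5]; closed=[(0,2), (0,3)]

step 1: expand (0,3) (f=5, h=4) → closed; open now [(0,1) g=1 f=7, (0,4) g=2 f=7, (1,2) g=1 f=5, (1,3) g=2 f=5]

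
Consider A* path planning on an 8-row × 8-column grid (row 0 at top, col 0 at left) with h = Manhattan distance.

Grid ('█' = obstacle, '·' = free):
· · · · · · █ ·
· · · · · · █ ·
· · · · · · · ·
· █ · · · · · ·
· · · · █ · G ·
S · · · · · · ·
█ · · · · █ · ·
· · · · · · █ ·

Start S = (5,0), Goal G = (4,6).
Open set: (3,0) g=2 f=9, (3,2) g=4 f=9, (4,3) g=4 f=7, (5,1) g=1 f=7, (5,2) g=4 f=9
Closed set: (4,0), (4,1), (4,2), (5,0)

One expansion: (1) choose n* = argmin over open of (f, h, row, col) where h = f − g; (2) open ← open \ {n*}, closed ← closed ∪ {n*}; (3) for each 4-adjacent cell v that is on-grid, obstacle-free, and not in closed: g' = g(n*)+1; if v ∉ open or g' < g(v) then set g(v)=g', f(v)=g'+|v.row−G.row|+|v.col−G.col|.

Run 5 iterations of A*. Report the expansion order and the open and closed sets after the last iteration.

order=[(4,3) → (5,1) → (5,2) → (5,3) → (5,4)]; open=[(3,0) g=2 f=9, (3,2) g=4 f=9, (3,3) g=5 f=9, (5,5) g=5 f=7, (6,1) g=2 f=9, (6,2) g=3 f=9, (6,3) g=4 f=9, (6,4) g=5 f=9]; closed=[(4,0), (4,1), (4,2), (4,3), (5,0), (5,1), (5,2), (5,3), (5,4)]

step 1: expand (4,3) (f=7, h=3) → closed; open now [(3,0) g=2 f=9, (3,2) g=4 f=9, (3,3) g=5 f=9, (5,1) g=1 f=7, (5,2) g=4 f=9, (5,3) g=5 f=9]
step 2: expand (5,1) (f=7, h=6) → closed; open now [(3,0) g=2 f=9, (3,2) g=4 f=9, (3,3) g=5 f=9, (5,2) g=2 f=7, (5,3) g=5 f=9, (6,1) g=2 f=9]
step 3: expand (5,2) (f=7, h=5) → closed; open now [(3,0) g=2 f=9, (3,2) g=4 f=9, (3,3) g=5 f=9, (5,3) g=3 f=7, (6,1) g=2 f=9, (6,2) g=3 f=9]
step 4: expand (5,3) (f=7, h=4) → closed; open now [(3,0) g=2 f=9, (3,2) g=4 f=9, (3,3) g=5 f=9, (5,4) g=4 f=7, (6,1) g=2 f=9, (6,2) g=3 f=9, (6,3) g=4 f=9]
step 5: expand (5,4) (f=7, h=3) → closed; open now [(3,0) g=2 f=9, (3,2) g=4 f=9, (3,3) g=5 f=9, (5,5) g=5 f=7, (6,1) g=2 f=9, (6,2) g=3 f=9, (6,3) g=4 f=9, (6,4) g=5 f=9]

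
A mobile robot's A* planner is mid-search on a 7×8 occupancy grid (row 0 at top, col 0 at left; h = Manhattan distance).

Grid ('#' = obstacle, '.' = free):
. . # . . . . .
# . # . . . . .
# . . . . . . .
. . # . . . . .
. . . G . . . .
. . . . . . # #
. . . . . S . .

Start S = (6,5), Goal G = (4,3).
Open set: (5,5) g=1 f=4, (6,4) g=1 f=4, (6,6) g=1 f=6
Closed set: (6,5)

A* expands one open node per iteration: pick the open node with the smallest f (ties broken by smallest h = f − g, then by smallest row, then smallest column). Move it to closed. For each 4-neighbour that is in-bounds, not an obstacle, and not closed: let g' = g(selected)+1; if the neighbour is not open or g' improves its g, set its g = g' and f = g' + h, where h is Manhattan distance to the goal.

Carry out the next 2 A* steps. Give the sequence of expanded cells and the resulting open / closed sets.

order=[(5,5) → (4,5)]; open=[(3,5) g=3 f=6, (4,4) g=3 f=4, (4,6) g=3 f=6, (5,4) g=2 f=4, (6,4) g=1 f=4, (6,6) g=1 f=6]; closed=[(4,5), (5,5), (6,5)]

step 1: expand (5,5) (f=4, h=3) → closed; open now [(4,5) g=2 f=4, (5,4) g=2 f=4, (6,4) g=1 f=4, (6,6) g=1 f=6]
step 2: expand (4,5) (f=4, h=2) → closed; open now [(3,5) g=3 f=6, (4,4) g=3 f=4, (4,6) g=3 f=6, (5,4) g=2 f=4, (6,4) g=1 f=4, (6,6) g=1 f=6]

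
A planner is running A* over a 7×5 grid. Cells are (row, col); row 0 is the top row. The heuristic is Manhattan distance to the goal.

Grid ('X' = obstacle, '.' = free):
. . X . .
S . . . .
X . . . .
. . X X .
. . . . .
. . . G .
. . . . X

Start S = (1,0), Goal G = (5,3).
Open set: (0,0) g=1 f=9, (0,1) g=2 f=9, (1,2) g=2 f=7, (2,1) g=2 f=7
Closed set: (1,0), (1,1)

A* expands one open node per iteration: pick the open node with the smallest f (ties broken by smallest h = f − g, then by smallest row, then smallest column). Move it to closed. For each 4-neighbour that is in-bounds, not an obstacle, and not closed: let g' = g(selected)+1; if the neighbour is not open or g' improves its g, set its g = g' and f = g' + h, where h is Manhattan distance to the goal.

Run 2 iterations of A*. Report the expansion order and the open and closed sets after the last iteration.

order=[(1,2) → (1,3)]; open=[(0,0) g=1 f=9, (0,1) g=2 f=9, (0,3) g=4 f=9, (1,4) g=4 f=9, (2,1) g=2 f=7, (2,2) g=3 f=7, (2,3) g=4 f=7]; closed=[(1,0), (1,1), (1,2), (1,3)]

step 1: expand (1,2) (f=7, h=5) → closed; open now [(0,0) g=1 f=9, (0,1) g=2 f=9, (1,3) g=3 f=7, (2,1) g=2 f=7, (2,2) g=3 f=7]
step 2: expand (1,3) (f=7, h=4) → closed; open now [(0,0) g=1 f=9, (0,1) g=2 f=9, (0,3) g=4 f=9, (1,4) g=4 f=9, (2,1) g=2 f=7, (2,2) g=3 f=7, (2,3) g=4 f=7]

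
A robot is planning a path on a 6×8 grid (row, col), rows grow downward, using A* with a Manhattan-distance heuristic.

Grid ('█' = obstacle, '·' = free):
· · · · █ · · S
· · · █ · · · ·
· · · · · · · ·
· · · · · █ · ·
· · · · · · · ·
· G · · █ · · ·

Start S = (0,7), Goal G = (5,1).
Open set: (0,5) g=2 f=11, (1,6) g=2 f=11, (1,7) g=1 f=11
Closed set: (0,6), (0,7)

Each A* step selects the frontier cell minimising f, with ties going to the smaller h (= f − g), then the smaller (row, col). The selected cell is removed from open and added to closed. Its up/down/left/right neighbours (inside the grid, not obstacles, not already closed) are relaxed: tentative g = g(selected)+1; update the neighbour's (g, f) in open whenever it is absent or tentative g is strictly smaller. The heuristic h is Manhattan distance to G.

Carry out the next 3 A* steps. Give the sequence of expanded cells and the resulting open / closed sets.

step 1: expand (0,5) (f=11, h=9) → closed; open now [(1,5) g=3 f=11, (1,6) g=2 f=11, (1,7) g=1 f=11]
step 2: expand (1,5) (f=11, h=8) → closed; open now [(1,4) g=4 f=11, (1,6) g=2 f=11, (1,7) g=1 f=11, (2,5) g=4 f=11]
step 3: expand (1,4) (f=11, h=7) → closed; open now [(1,6) g=2 f=11, (1,7) g=1 f=11, (2,4) g=5 f=11, (2,5) g=4 f=11]

order=[(0,5) → (1,5) → (1,4)]; open=[(1,6) g=2 f=11, (1,7) g=1 f=11, (2,4) g=5 f=11, (2,5) g=4 f=11]; closed=[(0,5), (0,6), (0,7), (1,4), (1,5)]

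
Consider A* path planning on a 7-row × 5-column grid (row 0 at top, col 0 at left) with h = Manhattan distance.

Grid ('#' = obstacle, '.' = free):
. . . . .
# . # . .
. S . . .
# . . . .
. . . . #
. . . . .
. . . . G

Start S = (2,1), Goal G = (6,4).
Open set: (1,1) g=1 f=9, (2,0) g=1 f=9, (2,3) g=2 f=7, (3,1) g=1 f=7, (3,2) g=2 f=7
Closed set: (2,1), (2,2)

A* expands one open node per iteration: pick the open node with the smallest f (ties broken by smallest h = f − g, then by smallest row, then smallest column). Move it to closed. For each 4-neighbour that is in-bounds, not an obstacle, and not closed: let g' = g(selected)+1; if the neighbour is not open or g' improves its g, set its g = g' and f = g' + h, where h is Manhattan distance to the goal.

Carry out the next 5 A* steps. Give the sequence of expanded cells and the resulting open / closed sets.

step 1: expand (2,3) (f=7, h=5) → closed; open now [(1,1) g=1 f=9, (1,3) g=3 f=9, (2,0) g=1 f=9, (2,4) g=3 f=7, (3,1) g=1 f=7, (3,2) g=2 f=7, (3,3) g=3 f=7]
step 2: expand (2,4) (f=7, h=4) → closed; open now [(1,1) g=1 f=9, (1,3) g=3 f=9, (1,4) g=4 f=9, (2,0) g=1 f=9, (3,1) g=1 f=7, (3,2) g=2 f=7, (3,3) g=3 f=7, (3,4) g=4 f=7]
step 3: expand (3,4) (f=7, h=3) → closed; open now [(1,1) g=1 f=9, (1,3) g=3 f=9, (1,4) g=4 f=9, (2,0) g=1 f=9, (3,1) g=1 f=7, (3,2) g=2 f=7, (3,3) g=3 f=7]
step 4: expand (3,3) (f=7, h=4) → closed; open now [(1,1) g=1 f=9, (1,3) g=3 f=9, (1,4) g=4 f=9, (2,0) g=1 f=9, (3,1) g=1 f=7, (3,2) g=2 f=7, (4,3) g=4 f=7]
step 5: expand (4,3) (f=7, h=3) → closed; open now [(1,1) g=1 f=9, (1,3) g=3 f=9, (1,4) g=4 f=9, (2,0) g=1 f=9, (3,1) g=1 f=7, (3,2) g=2 f=7, (4,2) g=5 f=9, (5,3) g=5 f=7]

order=[(2,3) → (2,4) → (3,4) → (3,3) → (4,3)]; open=[(1,1) g=1 f=9, (1,3) g=3 f=9, (1,4) g=4 f=9, (2,0) g=1 f=9, (3,1) g=1 f=7, (3,2) g=2 f=7, (4,2) g=5 f=9, (5,3) g=5 f=7]; closed=[(2,1), (2,2), (2,3), (2,4), (3,3), (3,4), (4,3)]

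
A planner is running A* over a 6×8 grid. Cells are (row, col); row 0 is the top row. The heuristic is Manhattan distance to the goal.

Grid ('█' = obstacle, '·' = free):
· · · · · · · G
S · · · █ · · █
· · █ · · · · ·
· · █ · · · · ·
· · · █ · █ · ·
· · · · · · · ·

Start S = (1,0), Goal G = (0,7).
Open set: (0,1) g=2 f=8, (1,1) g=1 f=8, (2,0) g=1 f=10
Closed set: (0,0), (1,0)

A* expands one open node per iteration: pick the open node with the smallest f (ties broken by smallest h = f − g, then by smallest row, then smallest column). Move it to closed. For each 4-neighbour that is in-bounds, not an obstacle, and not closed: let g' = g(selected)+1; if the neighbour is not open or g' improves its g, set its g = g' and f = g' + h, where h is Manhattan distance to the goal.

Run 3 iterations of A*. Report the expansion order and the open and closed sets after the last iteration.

order=[(0,1) → (0,2) → (0,3)]; open=[(0,4) g=5 f=8, (1,1) g=1 f=8, (1,2) g=4 f=10, (1,3) g=5 f=10, (2,0) g=1 f=10]; closed=[(0,0), (0,1), (0,2), (0,3), (1,0)]

step 1: expand (0,1) (f=8, h=6) → closed; open now [(0,2) g=3 f=8, (1,1) g=1 f=8, (2,0) g=1 f=10]
step 2: expand (0,2) (f=8, h=5) → closed; open now [(0,3) g=4 f=8, (1,1) g=1 f=8, (1,2) g=4 f=10, (2,0) g=1 f=10]
step 3: expand (0,3) (f=8, h=4) → closed; open now [(0,4) g=5 f=8, (1,1) g=1 f=8, (1,2) g=4 f=10, (1,3) g=5 f=10, (2,0) g=1 f=10]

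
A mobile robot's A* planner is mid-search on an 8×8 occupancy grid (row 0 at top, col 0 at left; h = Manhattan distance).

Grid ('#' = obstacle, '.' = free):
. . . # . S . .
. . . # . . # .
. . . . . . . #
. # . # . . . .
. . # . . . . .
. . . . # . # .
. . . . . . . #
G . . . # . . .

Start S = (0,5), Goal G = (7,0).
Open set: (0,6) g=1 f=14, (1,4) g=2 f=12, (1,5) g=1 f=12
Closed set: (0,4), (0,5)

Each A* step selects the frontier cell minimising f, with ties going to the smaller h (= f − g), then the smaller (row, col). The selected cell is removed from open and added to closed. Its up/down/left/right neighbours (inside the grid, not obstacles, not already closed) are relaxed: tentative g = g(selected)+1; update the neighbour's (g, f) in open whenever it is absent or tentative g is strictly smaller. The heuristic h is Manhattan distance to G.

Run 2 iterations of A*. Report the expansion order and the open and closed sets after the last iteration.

step 1: expand (1,4) (f=12, h=10) → closed; open now [(0,6) g=1 f=14, (1,5) g=1 f=12, (2,4) g=3 f=12]
step 2: expand (2,4) (f=12, h=9) → closed; open now [(0,6) g=1 f=14, (1,5) g=1 f=12, (2,3) g=4 f=12, (2,5) g=4 f=14, (3,4) g=4 f=12]

order=[(1,4) → (2,4)]; open=[(0,6) g=1 f=14, (1,5) g=1 f=12, (2,3) g=4 f=12, (2,5) g=4 f=14, (3,4) g=4 f=12]; closed=[(0,4), (0,5), (1,4), (2,4)]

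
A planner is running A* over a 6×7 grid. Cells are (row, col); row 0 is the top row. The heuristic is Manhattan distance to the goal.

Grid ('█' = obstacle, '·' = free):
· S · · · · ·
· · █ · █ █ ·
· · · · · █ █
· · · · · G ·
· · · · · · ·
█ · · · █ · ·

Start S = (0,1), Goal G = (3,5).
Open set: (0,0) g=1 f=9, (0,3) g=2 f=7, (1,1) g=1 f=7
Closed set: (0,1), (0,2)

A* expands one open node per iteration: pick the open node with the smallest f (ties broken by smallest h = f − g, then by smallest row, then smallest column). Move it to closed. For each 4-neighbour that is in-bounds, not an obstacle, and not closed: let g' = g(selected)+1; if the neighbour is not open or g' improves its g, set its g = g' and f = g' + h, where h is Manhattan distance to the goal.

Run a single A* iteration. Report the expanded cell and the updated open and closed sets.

expanded=(0,3); open=[(0,0) g=1 f=9, (0,4) g=3 f=7, (1,1) g=1 f=7, (1,3) g=3 f=7]; closed=[(0,1), (0,2), (0,3)]

step 1: expand (0,3) (f=7, h=5) → closed; open now [(0,0) g=1 f=9, (0,4) g=3 f=7, (1,1) g=1 f=7, (1,3) g=3 f=7]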